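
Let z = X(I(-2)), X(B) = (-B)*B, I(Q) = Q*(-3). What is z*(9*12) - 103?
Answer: -3991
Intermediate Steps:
I(Q) = -3*Q
X(B) = -B²
z = -36 (z = -(-3*(-2))² = -1*6² = -1*36 = -36)
z*(9*12) - 103 = -324*12 - 103 = -36*108 - 103 = -3888 - 103 = -3991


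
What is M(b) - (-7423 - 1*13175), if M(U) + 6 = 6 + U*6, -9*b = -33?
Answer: 20620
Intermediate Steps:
b = 11/3 (b = -1/9*(-33) = 11/3 ≈ 3.6667)
M(U) = 6*U (M(U) = -6 + (6 + U*6) = -6 + (6 + 6*U) = 6*U)
M(b) - (-7423 - 1*13175) = 6*(11/3) - (-7423 - 1*13175) = 22 - (-7423 - 13175) = 22 - 1*(-20598) = 22 + 20598 = 20620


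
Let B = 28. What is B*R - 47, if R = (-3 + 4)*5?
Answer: 93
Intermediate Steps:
R = 5 (R = 1*5 = 5)
B*R - 47 = 28*5 - 47 = 140 - 47 = 93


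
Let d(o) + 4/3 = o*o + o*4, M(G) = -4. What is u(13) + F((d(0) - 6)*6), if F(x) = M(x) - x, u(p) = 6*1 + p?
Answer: 59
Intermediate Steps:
d(o) = -4/3 + o² + 4*o (d(o) = -4/3 + (o*o + o*4) = -4/3 + (o² + 4*o) = -4/3 + o² + 4*o)
u(p) = 6 + p
F(x) = -4 - x
u(13) + F((d(0) - 6)*6) = (6 + 13) + (-4 - ((-4/3 + 0² + 4*0) - 6)*6) = 19 + (-4 - ((-4/3 + 0 + 0) - 6)*6) = 19 + (-4 - (-4/3 - 6)*6) = 19 + (-4 - (-22)*6/3) = 19 + (-4 - 1*(-44)) = 19 + (-4 + 44) = 19 + 40 = 59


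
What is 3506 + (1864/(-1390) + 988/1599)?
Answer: 299648594/85485 ≈ 3505.3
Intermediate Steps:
3506 + (1864/(-1390) + 988/1599) = 3506 + (1864*(-1/1390) + 988*(1/1599)) = 3506 + (-932/695 + 76/123) = 3506 - 61816/85485 = 299648594/85485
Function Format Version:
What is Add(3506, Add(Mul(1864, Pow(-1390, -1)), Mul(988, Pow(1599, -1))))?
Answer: Rational(299648594, 85485) ≈ 3505.3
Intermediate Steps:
Add(3506, Add(Mul(1864, Pow(-1390, -1)), Mul(988, Pow(1599, -1)))) = Add(3506, Add(Mul(1864, Rational(-1, 1390)), Mul(988, Rational(1, 1599)))) = Add(3506, Add(Rational(-932, 695), Rational(76, 123))) = Add(3506, Rational(-61816, 85485)) = Rational(299648594, 85485)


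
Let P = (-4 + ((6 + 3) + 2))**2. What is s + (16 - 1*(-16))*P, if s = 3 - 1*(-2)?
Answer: 1573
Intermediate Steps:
s = 5 (s = 3 + 2 = 5)
P = 49 (P = (-4 + (9 + 2))**2 = (-4 + 11)**2 = 7**2 = 49)
s + (16 - 1*(-16))*P = 5 + (16 - 1*(-16))*49 = 5 + (16 + 16)*49 = 5 + 32*49 = 5 + 1568 = 1573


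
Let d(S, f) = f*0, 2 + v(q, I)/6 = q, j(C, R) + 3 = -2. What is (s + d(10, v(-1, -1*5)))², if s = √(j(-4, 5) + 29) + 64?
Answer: 4120 + 256*√6 ≈ 4747.1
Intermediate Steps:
j(C, R) = -5 (j(C, R) = -3 - 2 = -5)
v(q, I) = -12 + 6*q
s = 64 + 2*√6 (s = √(-5 + 29) + 64 = √24 + 64 = 2*√6 + 64 = 64 + 2*√6 ≈ 68.899)
d(S, f) = 0
(s + d(10, v(-1, -1*5)))² = ((64 + 2*√6) + 0)² = (64 + 2*√6)²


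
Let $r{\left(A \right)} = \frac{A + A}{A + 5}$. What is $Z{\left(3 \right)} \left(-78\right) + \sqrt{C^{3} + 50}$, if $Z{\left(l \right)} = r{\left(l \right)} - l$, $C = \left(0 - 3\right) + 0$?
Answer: $\frac{351}{2} + \sqrt{23} \approx 180.3$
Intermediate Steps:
$C = -3$ ($C = -3 + 0 = -3$)
$r{\left(A \right)} = \frac{2 A}{5 + A}$
$Z{\left(l \right)} = - l + \frac{2 l}{5 + l}$ ($Z{\left(l \right)} = \frac{2 l}{5 + l} - l = - l + \frac{2 l}{5 + l}$)
$Z{\left(3 \right)} \left(-78\right) + \sqrt{C^{3} + 50} = \frac{3 \left(-3 - 3\right)}{5 + 3} \left(-78\right) + \sqrt{\left(-3\right)^{3} + 50} = \frac{3 \left(-3 - 3\right)}{8} \left(-78\right) + \sqrt{-27 + 50} = 3 \cdot \frac{1}{8} \left(-6\right) \left(-78\right) + \sqrt{23} = \left(- \frac{9}{4}\right) \left(-78\right) + \sqrt{23} = \frac{351}{2} + \sqrt{23}$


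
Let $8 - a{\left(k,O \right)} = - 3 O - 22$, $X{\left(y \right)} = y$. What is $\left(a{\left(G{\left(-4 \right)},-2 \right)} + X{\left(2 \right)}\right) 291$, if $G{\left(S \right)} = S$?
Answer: $7566$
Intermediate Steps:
$a{\left(k,O \right)} = 30 + 3 O$ ($a{\left(k,O \right)} = 8 - \left(- 3 O - 22\right) = 8 - \left(-22 - 3 O\right) = 8 + \left(22 + 3 O\right) = 30 + 3 O$)
$\left(a{\left(G{\left(-4 \right)},-2 \right)} + X{\left(2 \right)}\right) 291 = \left(\left(30 + 3 \left(-2\right)\right) + 2\right) 291 = \left(\left(30 - 6\right) + 2\right) 291 = \left(24 + 2\right) 291 = 26 \cdot 291 = 7566$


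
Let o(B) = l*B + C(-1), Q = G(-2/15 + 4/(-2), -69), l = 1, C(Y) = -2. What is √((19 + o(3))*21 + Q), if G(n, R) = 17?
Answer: √437 ≈ 20.905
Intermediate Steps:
Q = 17
o(B) = -2 + B (o(B) = 1*B - 2 = B - 2 = -2 + B)
√((19 + o(3))*21 + Q) = √((19 + (-2 + 3))*21 + 17) = √((19 + 1)*21 + 17) = √(20*21 + 17) = √(420 + 17) = √437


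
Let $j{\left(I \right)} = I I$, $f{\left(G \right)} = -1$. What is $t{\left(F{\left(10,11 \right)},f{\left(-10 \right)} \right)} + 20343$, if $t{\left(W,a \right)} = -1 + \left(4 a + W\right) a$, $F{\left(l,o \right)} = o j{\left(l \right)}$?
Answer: $19246$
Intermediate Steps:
$j{\left(I \right)} = I^{2}$
$F{\left(l,o \right)} = o l^{2}$
$t{\left(W,a \right)} = -1 + a \left(W + 4 a\right)$ ($t{\left(W,a \right)} = -1 + \left(W + 4 a\right) a = -1 + a \left(W + 4 a\right)$)
$t{\left(F{\left(10,11 \right)},f{\left(-10 \right)} \right)} + 20343 = \left(-1 + 4 \left(-1\right)^{2} + 11 \cdot 10^{2} \left(-1\right)\right) + 20343 = \left(-1 + 4 \cdot 1 + 11 \cdot 100 \left(-1\right)\right) + 20343 = \left(-1 + 4 + 1100 \left(-1\right)\right) + 20343 = \left(-1 + 4 - 1100\right) + 20343 = -1097 + 20343 = 19246$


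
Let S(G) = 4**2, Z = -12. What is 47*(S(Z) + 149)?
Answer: 7755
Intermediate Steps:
S(G) = 16
47*(S(Z) + 149) = 47*(16 + 149) = 47*165 = 7755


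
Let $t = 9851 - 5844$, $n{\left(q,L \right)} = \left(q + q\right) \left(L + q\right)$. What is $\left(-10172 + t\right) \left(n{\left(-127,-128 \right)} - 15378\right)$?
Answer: $-304501680$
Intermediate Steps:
$n{\left(q,L \right)} = 2 q \left(L + q\right)$
$t = 4007$
$\left(-10172 + t\right) \left(n{\left(-127,-128 \right)} - 15378\right) = \left(-10172 + 4007\right) \left(2 \left(-127\right) \left(-128 - 127\right) - 15378\right) = - 6165 \left(2 \left(-127\right) \left(-255\right) - 15378\right) = - 6165 \left(64770 - 15378\right) = \left(-6165\right) 49392 = -304501680$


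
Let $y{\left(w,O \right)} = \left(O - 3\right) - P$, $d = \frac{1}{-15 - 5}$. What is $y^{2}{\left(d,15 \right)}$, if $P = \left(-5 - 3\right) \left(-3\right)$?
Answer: $144$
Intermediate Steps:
$P = 24$ ($P = \left(-8\right) \left(-3\right) = 24$)
$d = - \frac{1}{20}$ ($d = \frac{1}{-20} = - \frac{1}{20} \approx -0.05$)
$y{\left(w,O \right)} = -27 + O$ ($y{\left(w,O \right)} = \left(O - 3\right) - 24 = \left(-3 + O\right) - 24 = -27 + O$)
$y^{2}{\left(d,15 \right)} = \left(-27 + 15\right)^{2} = \left(-12\right)^{2} = 144$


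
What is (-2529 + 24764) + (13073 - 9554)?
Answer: 25754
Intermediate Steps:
(-2529 + 24764) + (13073 - 9554) = 22235 + 3519 = 25754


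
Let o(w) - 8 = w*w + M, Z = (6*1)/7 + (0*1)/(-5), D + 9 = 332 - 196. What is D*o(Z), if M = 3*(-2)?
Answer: 17018/49 ≈ 347.31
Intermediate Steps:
M = -6
D = 127 (D = -9 + (332 - 196) = -9 + 136 = 127)
Z = 6/7 (Z = 6*(⅐) + 0*(-⅕) = 6/7 + 0 = 6/7 ≈ 0.85714)
o(w) = 2 + w² (o(w) = 8 + (w*w - 6) = 8 + (w² - 6) = 8 + (-6 + w²) = 2 + w²)
D*o(Z) = 127*(2 + (6/7)²) = 127*(2 + 36/49) = 127*(134/49) = 17018/49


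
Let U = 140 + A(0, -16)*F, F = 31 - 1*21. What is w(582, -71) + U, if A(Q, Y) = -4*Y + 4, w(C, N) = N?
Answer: 749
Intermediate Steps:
F = 10 (F = 31 - 21 = 10)
A(Q, Y) = 4 - 4*Y
U = 820 (U = 140 + (4 - 4*(-16))*10 = 140 + (4 + 64)*10 = 140 + 68*10 = 140 + 680 = 820)
w(582, -71) + U = -71 + 820 = 749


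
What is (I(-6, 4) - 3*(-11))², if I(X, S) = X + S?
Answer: 961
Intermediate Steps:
I(X, S) = S + X
(I(-6, 4) - 3*(-11))² = ((4 - 6) - 3*(-11))² = (-2 + 33)² = 31² = 961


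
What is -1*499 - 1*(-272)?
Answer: -227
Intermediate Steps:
-1*499 - 1*(-272) = -499 + 272 = -227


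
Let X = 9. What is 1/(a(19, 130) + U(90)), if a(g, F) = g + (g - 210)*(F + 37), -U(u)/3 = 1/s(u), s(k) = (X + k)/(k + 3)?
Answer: -11/350689 ≈ -3.1367e-5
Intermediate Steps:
s(k) = (9 + k)/(3 + k) (s(k) = (9 + k)/(k + 3) = (9 + k)/(3 + k))
U(u) = -3*(3 + u)/(9 + u)
a(g, F) = g + (-210 + g)*(37 + F)
1/(a(19, 130) + U(90)) = 1/((-7770 - 210*130 + 38*19 + 130*19) + 3*(-3 - 1*90)/(9 + 90)) = 1/((-7770 - 27300 + 722 + 2470) + 3*(-3 - 90)/99) = 1/(-31878 + 3*(1/99)*(-93)) = 1/(-31878 - 31/11) = 1/(-350689/11) = -11/350689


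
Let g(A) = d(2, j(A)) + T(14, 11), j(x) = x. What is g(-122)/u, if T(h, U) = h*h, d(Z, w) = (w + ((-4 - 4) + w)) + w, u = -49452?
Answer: 89/24726 ≈ 0.0035994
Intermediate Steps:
d(Z, w) = -8 + 3*w (d(Z, w) = (w + (-8 + w)) + w = (-8 + 2*w) + w = -8 + 3*w)
T(h, U) = h²
g(A) = 188 + 3*A (g(A) = (-8 + 3*A) + 14² = (-8 + 3*A) + 196 = 188 + 3*A)
g(-122)/u = (188 + 3*(-122))/(-49452) = (188 - 366)*(-1/49452) = -178*(-1/49452) = 89/24726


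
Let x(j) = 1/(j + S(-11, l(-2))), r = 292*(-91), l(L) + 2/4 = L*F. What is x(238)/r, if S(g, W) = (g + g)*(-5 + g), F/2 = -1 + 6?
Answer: -1/15677480 ≈ -6.3786e-8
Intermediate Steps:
F = 10 (F = 2*(-1 + 6) = 2*5 = 10)
l(L) = -½ + 10*L (l(L) = -½ + L*10 = -½ + 10*L)
S(g, W) = 2*g*(-5 + g) (S(g, W) = (2*g)*(-5 + g) = 2*g*(-5 + g))
r = -26572
x(j) = 1/(352 + j) (x(j) = 1/(j + 2*(-11)*(-5 - 11)) = 1/(j + 2*(-11)*(-16)) = 1/(j + 352) = 1/(352 + j))
x(238)/r = 1/((352 + 238)*(-26572)) = -1/26572/590 = (1/590)*(-1/26572) = -1/15677480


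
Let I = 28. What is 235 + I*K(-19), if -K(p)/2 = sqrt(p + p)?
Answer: 235 - 56*I*sqrt(38) ≈ 235.0 - 345.21*I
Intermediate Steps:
K(p) = -2*sqrt(2)*sqrt(p) (K(p) = -2*sqrt(p + p) = -2*sqrt(2)*sqrt(p))
235 + I*K(-19) = 235 + 28*(-2*sqrt(2)*sqrt(-19)) = 235 + 28*(-2*sqrt(2)*I*sqrt(19)) = 235 + 28*(-2*I*sqrt(38)) = 235 - 56*I*sqrt(38)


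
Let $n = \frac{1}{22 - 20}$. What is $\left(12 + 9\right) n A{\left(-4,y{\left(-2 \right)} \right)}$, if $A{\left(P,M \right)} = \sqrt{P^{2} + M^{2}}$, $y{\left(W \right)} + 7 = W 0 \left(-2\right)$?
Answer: $\frac{21 \sqrt{65}}{2} \approx 84.654$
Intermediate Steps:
$n = \frac{1}{2} \approx 0.5$
$y{\left(W \right)} = -7$ ($y{\left(W \right)} = -7 + W 0 \left(-2\right) = -7 + 0 \left(-2\right) = -7 + 0 = -7$)
$A{\left(P,M \right)} = \sqrt{M^{2} + P^{2}}$
$\left(12 + 9\right) n A{\left(-4,y{\left(-2 \right)} \right)} = \left(12 + 9\right) \frac{1}{2} \sqrt{\left(-7\right)^{2} + \left(-4\right)^{2}} = 21 \cdot \frac{1}{2} \sqrt{49 + 16} = \frac{21 \sqrt{65}}{2}$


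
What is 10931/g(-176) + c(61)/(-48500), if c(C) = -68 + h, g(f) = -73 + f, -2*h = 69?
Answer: -212051191/4830600 ≈ -43.897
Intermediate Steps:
h = -69/2 (h = -½*69 = -69/2 ≈ -34.500)
c(C) = -205/2 (c(C) = -68 - 69/2 = -205/2)
10931/g(-176) + c(61)/(-48500) = 10931/(-73 - 176) - 205/2/(-48500) = 10931/(-249) - 205/2*(-1/48500) = 10931*(-1/249) + 41/19400 = -10931/249 + 41/19400 = -212051191/4830600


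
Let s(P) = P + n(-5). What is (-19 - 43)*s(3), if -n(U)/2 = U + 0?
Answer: -806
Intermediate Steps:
n(U) = -2*U (n(U) = -2*(U + 0) = -2*U)
s(P) = 10 + P (s(P) = P - 2*(-5) = P + 10 = 10 + P)
(-19 - 43)*s(3) = (-19 - 43)*(10 + 3) = -62*13 = -806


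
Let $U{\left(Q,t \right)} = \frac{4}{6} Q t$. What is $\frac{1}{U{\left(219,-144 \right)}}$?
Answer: $- \frac{1}{21024} \approx -4.7565 \cdot 10^{-5}$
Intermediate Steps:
$U{\left(Q,t \right)} = \frac{2 Q t}{3}$ ($U{\left(Q,t \right)} = 4 \cdot \frac{1}{6} Q t = \frac{2 Q t}{3}$)
$\frac{1}{U{\left(219,-144 \right)}} = \frac{1}{\frac{2}{3} \cdot 219 \left(-144\right)} = \frac{1}{-21024} = - \frac{1}{21024}$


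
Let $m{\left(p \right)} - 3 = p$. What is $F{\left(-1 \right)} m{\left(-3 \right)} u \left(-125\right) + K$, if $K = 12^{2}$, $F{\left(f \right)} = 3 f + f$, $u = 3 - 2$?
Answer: $144$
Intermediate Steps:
$u = 1$ ($u = 3 - 2 = 1$)
$m{\left(p \right)} = 3 + p$
$F{\left(f \right)} = 4 f$
$K = 144$
$F{\left(-1 \right)} m{\left(-3 \right)} u \left(-125\right) + K = 4 \left(-1\right) \left(3 - 3\right) 1 \left(-125\right) + 144 = \left(-4\right) 0 \cdot 1 \left(-125\right) + 144 = 0 \cdot 1 \left(-125\right) + 144 = 0 \left(-125\right) + 144 = 0 + 144 = 144$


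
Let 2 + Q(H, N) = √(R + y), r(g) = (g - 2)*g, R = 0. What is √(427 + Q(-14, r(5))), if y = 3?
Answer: √(425 + √3) ≈ 20.658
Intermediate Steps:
r(g) = g*(-2 + g) (r(g) = (-2 + g)*g = g*(-2 + g))
Q(H, N) = -2 + √3 (Q(H, N) = -2 + √(0 + 3) = -2 + √3)
√(427 + Q(-14, r(5))) = √(427 + (-2 + √3)) = √(425 + √3)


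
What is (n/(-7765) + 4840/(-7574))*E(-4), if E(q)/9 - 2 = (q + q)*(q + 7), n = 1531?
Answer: 4868661006/29406055 ≈ 165.57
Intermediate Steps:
E(q) = 18 + 18*q*(7 + q) (E(q) = 18 + 9*((q + q)*(q + 7)) = 18 + 9*((2*q)*(7 + q)) = 18 + 9*(2*q*(7 + q)) = 18 + 18*q*(7 + q))
(n/(-7765) + 4840/(-7574))*E(-4) = (1531/(-7765) + 4840/(-7574))*(18 + 18*(-4)**2 + 126*(-4)) = (1531*(-1/7765) + 4840*(-1/7574))*(18 + 18*16 - 504) = (-1531/7765 - 2420/3787)*(18 + 288 - 504) = -24589197/29406055*(-198) = 4868661006/29406055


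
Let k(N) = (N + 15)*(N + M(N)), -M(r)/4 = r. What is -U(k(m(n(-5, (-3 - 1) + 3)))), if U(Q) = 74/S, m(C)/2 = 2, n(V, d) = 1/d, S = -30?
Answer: 37/15 ≈ 2.4667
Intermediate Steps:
M(r) = -4*r
m(C) = 4 (m(C) = 2*2 = 4)
k(N) = -3*N*(15 + N) (k(N) = (N + 15)*(N - 4*N) = (15 + N)*(-3*N) = -3*N*(15 + N))
U(Q) = -37/15 (U(Q) = 74/(-30) = 74*(-1/30) = -37/15)
-U(k(m(n(-5, (-3 - 1) + 3)))) = -1*(-37/15) = 37/15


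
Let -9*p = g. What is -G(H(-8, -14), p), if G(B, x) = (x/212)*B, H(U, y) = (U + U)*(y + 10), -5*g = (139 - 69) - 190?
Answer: 128/159 ≈ 0.80503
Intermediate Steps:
g = 24 (g = -((139 - 69) - 190)/5 = -(70 - 190)/5 = -⅕*(-120) = 24)
p = -8/3 (p = -⅑*24 = -8/3 ≈ -2.6667)
H(U, y) = 2*U*(10 + y) (H(U, y) = (2*U)*(10 + y) = 2*U*(10 + y))
G(B, x) = B*x/212 (G(B, x) = (x*(1/212))*B = (x/212)*B = B*x/212)
-G(H(-8, -14), p) = -2*(-8)*(10 - 14)*(-8)/(212*3) = -2*(-8)*(-4)*(-8)/(212*3) = -64*(-8)/(212*3) = -1*(-128/159) = 128/159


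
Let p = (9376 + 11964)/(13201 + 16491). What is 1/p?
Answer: 7423/5335 ≈ 1.3914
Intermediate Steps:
p = 5335/7423 (p = 21340/29692 = 21340*(1/29692) = 5335/7423 ≈ 0.71871)
1/p = 1/(5335/7423) = 7423/5335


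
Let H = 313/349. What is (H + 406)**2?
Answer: 20165988049/121801 ≈ 1.6557e+5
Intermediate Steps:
H = 313/349 (H = 313*(1/349) = 313/349 ≈ 0.89685)
(H + 406)**2 = (313/349 + 406)**2 = (142007/349)**2 = 20165988049/121801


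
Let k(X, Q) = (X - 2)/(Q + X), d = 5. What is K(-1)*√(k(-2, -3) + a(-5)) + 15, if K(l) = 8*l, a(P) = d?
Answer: 15 - 8*√145/5 ≈ -4.2665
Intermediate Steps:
a(P) = 5
k(X, Q) = (-2 + X)/(Q + X)
K(-1)*√(k(-2, -3) + a(-5)) + 15 = (8*(-1))*√((-2 - 2)/(-3 - 2) + 5) + 15 = -8*√(-4/(-5) + 5) + 15 = -8*√(-⅕*(-4) + 5) + 15 = -8*√(⅘ + 5) + 15 = -8*√145/5 + 15 = 15 - 8*√145/5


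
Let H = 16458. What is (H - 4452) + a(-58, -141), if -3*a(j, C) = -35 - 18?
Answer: 36071/3 ≈ 12024.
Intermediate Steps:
a(j, C) = 53/3 (a(j, C) = -(-35 - 18)/3 = -⅓*(-53) = 53/3)
(H - 4452) + a(-58, -141) = (16458 - 4452) + 53/3 = 12006 + 53/3 = 36071/3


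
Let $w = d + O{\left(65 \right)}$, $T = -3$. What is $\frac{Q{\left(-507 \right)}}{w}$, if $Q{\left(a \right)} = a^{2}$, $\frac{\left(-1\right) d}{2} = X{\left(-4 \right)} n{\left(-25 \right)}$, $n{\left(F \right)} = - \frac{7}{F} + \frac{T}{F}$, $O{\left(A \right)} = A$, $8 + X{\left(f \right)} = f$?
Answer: $\frac{1285245}{373} \approx 3445.7$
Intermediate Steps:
$X{\left(f \right)} = -8 + f$
$n{\left(F \right)} = - \frac{10}{F}$ ($n{\left(F \right)} = - \frac{7}{F} - \frac{3}{F} = - \frac{10}{F}$)
$d = \frac{48}{5}$ ($d = - 2 \left(-8 - 4\right) \left(- \frac{10}{-25}\right) = - 2 \left(- 12 \left(\left(-10\right) \left(- \frac{1}{25}\right)\right)\right) = - 2 \left(\left(-12\right) \frac{2}{5}\right) = \left(-2\right) \left(- \frac{24}{5}\right) = \frac{48}{5} \approx 9.6$)
$w = \frac{373}{5}$ ($w = \frac{48}{5} + 65 = \frac{373}{5} \approx 74.6$)
$\frac{Q{\left(-507 \right)}}{w} = \frac{\left(-507\right)^{2}}{\frac{373}{5}} = 257049 \cdot \frac{5}{373} = \frac{1285245}{373}$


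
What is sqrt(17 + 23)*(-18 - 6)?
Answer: -48*sqrt(10) ≈ -151.79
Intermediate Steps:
sqrt(17 + 23)*(-18 - 6) = sqrt(40)*(-24) = (2*sqrt(10))*(-24) = -48*sqrt(10)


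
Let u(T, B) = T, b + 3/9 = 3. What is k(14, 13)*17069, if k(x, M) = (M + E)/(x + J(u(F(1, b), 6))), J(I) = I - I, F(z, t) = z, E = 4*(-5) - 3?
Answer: -85345/7 ≈ -12192.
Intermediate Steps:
b = 8/3 (b = -⅓ + 3 = 8/3 ≈ 2.6667)
E = -23 (E = -20 - 3 = -23)
J(I) = 0
k(x, M) = (-23 + M)/x (k(x, M) = (M - 23)/(x + 0) = (-23 + M)/x)
k(14, 13)*17069 = ((-23 + 13)/14)*17069 = ((1/14)*(-10))*17069 = -5/7*17069 = -85345/7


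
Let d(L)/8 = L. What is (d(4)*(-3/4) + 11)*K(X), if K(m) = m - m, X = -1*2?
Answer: 0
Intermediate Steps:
d(L) = 8*L
X = -2
K(m) = 0
(d(4)*(-3/4) + 11)*K(X) = ((8*4)*(-3/4) + 11)*0 = (32*(-3*¼) + 11)*0 = (32*(-¾) + 11)*0 = (-24 + 11)*0 = -13*0 = 0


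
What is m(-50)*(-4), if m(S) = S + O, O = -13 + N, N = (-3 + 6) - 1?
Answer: 244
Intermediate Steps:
N = 2 (N = 3 - 1 = 2)
O = -11 (O = -13 + 2 = -11)
m(S) = -11 + S (m(S) = S - 11 = -11 + S)
m(-50)*(-4) = (-11 - 50)*(-4) = -61*(-4) = 244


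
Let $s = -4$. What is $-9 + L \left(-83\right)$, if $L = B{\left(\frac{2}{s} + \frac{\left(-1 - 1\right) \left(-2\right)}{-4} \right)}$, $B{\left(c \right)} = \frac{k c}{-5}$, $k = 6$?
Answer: $- \frac{792}{5} \approx -158.4$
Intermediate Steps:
$B{\left(c \right)} = - \frac{6 c}{5}$ ($B{\left(c \right)} = \frac{6 c}{-5} = 6 c \left(- \frac{1}{5}\right) = - \frac{6 c}{5}$)
$L = \frac{9}{5}$ ($L = - \frac{6 \left(\frac{2}{-4} + \frac{\left(-1 - 1\right) \left(-2\right)}{-4}\right)}{5} = - \frac{6 \left(2 \left(- \frac{1}{4}\right) + \left(-2\right) \left(-2\right) \left(- \frac{1}{4}\right)\right)}{5} = - \frac{6 \left(- \frac{1}{2} + 4 \left(- \frac{1}{4}\right)\right)}{5} = - \frac{6 \left(- \frac{1}{2} - 1\right)}{5} = \left(- \frac{6}{5}\right) \left(- \frac{3}{2}\right) = \frac{9}{5} \approx 1.8$)
$-9 + L \left(-83\right) = -9 + \frac{9}{5} \left(-83\right) = -9 - \frac{747}{5} = - \frac{792}{5}$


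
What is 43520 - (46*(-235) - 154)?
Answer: 54484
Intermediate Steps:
43520 - (46*(-235) - 154) = 43520 - (-10810 - 154) = 43520 - 1*(-10964) = 43520 + 10964 = 54484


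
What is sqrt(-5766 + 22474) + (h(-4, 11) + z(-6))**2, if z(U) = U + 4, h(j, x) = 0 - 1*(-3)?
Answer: 1 + 2*sqrt(4177) ≈ 130.26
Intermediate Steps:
h(j, x) = 3 (h(j, x) = 0 + 3 = 3)
z(U) = 4 + U
sqrt(-5766 + 22474) + (h(-4, 11) + z(-6))**2 = sqrt(-5766 + 22474) + (3 + (4 - 6))**2 = sqrt(16708) + (3 - 2)**2 = 2*sqrt(4177) + 1**2 = 2*sqrt(4177) + 1 = 1 + 2*sqrt(4177)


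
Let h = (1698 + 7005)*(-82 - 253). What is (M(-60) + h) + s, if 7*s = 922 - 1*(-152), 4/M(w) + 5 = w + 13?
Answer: -265297000/91 ≈ -2.9154e+6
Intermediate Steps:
h = -2915505 (h = 8703*(-335) = -2915505)
M(w) = 4/(8 + w) (M(w) = 4/(-5 + (w + 13)) = 4/(-5 + (13 + w)) = 4/(8 + w))
s = 1074/7 (s = (922 - 1*(-152))/7 = (922 + 152)/7 = (⅐)*1074 = 1074/7 ≈ 153.43)
(M(-60) + h) + s = (4/(8 - 60) - 2915505) + 1074/7 = (4/(-52) - 2915505) + 1074/7 = (4*(-1/52) - 2915505) + 1074/7 = (-1/13 - 2915505) + 1074/7 = -37901566/13 + 1074/7 = -265297000/91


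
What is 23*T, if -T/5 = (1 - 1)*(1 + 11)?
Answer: 0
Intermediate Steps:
T = 0 (T = -5*(1 - 1)*(1 + 11) = -0*12 = -5*0 = 0)
23*T = 23*0 = 0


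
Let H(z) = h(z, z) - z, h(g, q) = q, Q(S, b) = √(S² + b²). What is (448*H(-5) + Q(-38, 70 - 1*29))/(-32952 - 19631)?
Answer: -25*√5/52583 ≈ -0.0010631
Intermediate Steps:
H(z) = 0 (H(z) = z - z = 0)
(448*H(-5) + Q(-38, 70 - 1*29))/(-32952 - 19631) = (448*0 + √((-38)² + (70 - 1*29)²))/(-32952 - 19631) = (0 + √(1444 + (70 - 29)²))/(-52583) = (0 + √(1444 + 41²))*(-1/52583) = (0 + √(1444 + 1681))*(-1/52583) = (0 + √3125)*(-1/52583) = (0 + 25*√5)*(-1/52583) = (25*√5)*(-1/52583) = -25*√5/52583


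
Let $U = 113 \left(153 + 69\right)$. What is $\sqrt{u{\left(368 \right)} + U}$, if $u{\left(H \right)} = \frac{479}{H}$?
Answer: $\frac{\sqrt{212338921}}{92} \approx 158.39$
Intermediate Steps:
$U = 25086$ ($U = 113 \cdot 222 = 25086$)
$\sqrt{u{\left(368 \right)} + U} = \sqrt{\frac{479}{368} + 25086} = \sqrt{\frac{9232127}{368}} = \frac{\sqrt{212338921}}{92}$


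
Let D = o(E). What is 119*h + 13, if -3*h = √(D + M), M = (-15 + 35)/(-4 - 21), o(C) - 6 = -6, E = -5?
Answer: 13 - 238*I*√5/15 ≈ 13.0 - 35.479*I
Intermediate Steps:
o(C) = 0 (o(C) = 6 - 6 = 0)
D = 0
M = -⅘ (M = 20/(-25) = 20*(-1/25) = -⅘ ≈ -0.80000)
h = -2*I*√5/15 (h = -√(0 - ⅘)/3 = -2*I*√5/15 ≈ -0.29814*I)
119*h + 13 = 119*(-2*I*√5/15) + 13 = -238*I*√5/15 + 13 = 13 - 238*I*√5/15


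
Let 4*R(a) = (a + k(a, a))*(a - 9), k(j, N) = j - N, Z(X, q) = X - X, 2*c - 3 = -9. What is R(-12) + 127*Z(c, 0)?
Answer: 63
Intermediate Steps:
c = -3 (c = 3/2 + (½)*(-9) = 3/2 - 9/2 = -3)
Z(X, q) = 0
R(a) = a*(-9 + a)/4 (R(a) = ((a + (a - a))*(a - 9))/4 = ((a + 0)*(-9 + a))/4 = (a*(-9 + a))/4 = a*(-9 + a)/4)
R(-12) + 127*Z(c, 0) = (¼)*(-12)*(-9 - 12) + 127*0 = (¼)*(-12)*(-21) + 0 = 63 + 0 = 63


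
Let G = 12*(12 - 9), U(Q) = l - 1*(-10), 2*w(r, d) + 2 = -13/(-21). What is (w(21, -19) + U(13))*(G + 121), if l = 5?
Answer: 94357/42 ≈ 2246.6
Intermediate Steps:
w(r, d) = -29/42 (w(r, d) = -1 + (-13/(-21))/2 = -1 + (-13*(-1/21))/2 = -1 + (½)*(13/21) = -1 + 13/42 = -29/42)
U(Q) = 15 (U(Q) = 5 - 1*(-10) = 5 + 10 = 15)
G = 36 (G = 12*3 = 36)
(w(21, -19) + U(13))*(G + 121) = (-29/42 + 15)*(36 + 121) = (601/42)*157 = 94357/42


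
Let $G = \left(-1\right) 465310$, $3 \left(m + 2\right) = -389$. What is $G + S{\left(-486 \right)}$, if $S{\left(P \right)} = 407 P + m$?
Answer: $- \frac{1989731}{3} \approx -6.6324 \cdot 10^{5}$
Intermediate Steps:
$m = - \frac{395}{3}$ ($m = -2 + \frac{1}{3} \left(-389\right) = -2 - \frac{389}{3} = - \frac{395}{3} \approx -131.67$)
$G = -465310$
$S{\left(P \right)} = - \frac{395}{3} + 407 P$ ($S{\left(P \right)} = 407 P - \frac{395}{3} = - \frac{395}{3} + 407 P$)
$G + S{\left(-486 \right)} = -465310 + \left(- \frac{395}{3} + 407 \left(-486\right)\right) = -465310 - \frac{593801}{3} = - \frac{1989731}{3}$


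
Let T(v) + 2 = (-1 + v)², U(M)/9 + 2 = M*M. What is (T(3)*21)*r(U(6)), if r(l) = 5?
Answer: 210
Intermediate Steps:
U(M) = -18 + 9*M² (U(M) = -18 + 9*(M*M) = -18 + 9*M²)
T(v) = -2 + (-1 + v)²
(T(3)*21)*r(U(6)) = ((-2 + (-1 + 3)²)*21)*5 = ((-2 + 2²)*21)*5 = ((-2 + 4)*21)*5 = (2*21)*5 = 42*5 = 210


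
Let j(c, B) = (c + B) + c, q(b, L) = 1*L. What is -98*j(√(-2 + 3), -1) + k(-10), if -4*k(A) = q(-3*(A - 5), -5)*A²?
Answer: 27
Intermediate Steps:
q(b, L) = L
k(A) = 5*A²/4 (k(A) = -(-5)*A²/4 = 5*A²/4)
j(c, B) = B + 2*c (j(c, B) = (B + c) + c = B + 2*c)
-98*j(√(-2 + 3), -1) + k(-10) = -98*(-1 + 2*√(-2 + 3)) + (5/4)*(-10)² = -98*(-1 + 2*√1) + (5/4)*100 = -98*(-1 + 2*1) + 125 = -98*(-1 + 2) + 125 = -98*1 + 125 = -98 + 125 = 27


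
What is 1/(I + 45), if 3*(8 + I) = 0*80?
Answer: 1/37 ≈ 0.027027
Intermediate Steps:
I = -8 (I = -8 + (0*80)/3 = -8 + (⅓)*0 = -8 + 0 = -8)
1/(I + 45) = 1/(-8 + 45) = 1/37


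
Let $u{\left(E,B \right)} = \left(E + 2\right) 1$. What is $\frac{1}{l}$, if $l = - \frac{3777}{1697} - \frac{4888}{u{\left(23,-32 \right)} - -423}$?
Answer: $- \frac{95032}{1248379} \approx -0.076124$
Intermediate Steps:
$u{\left(E,B \right)} = 2 + E$ ($u{\left(E,B \right)} = \left(2 + E\right) 1 = 2 + E$)
$l = - \frac{1248379}{95032}$ ($l = - \frac{3777}{1697} - \frac{4888}{\left(2 + 23\right) - -423} = \left(-3777\right) \frac{1}{1697} - \frac{4888}{25 + 423} = - \frac{3777}{1697} - \frac{4888}{448} = - \frac{3777}{1697} - \frac{611}{56} = - \frac{1248379}{95032} \approx -13.136$)
$\frac{1}{l} = \frac{1}{- \frac{1248379}{95032}} = - \frac{95032}{1248379}$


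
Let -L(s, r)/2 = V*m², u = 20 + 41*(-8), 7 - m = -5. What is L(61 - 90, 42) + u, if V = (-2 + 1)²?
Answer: -596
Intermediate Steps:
m = 12 (m = 7 - 1*(-5) = 7 + 5 = 12)
u = -308 (u = 20 - 328 = -308)
V = 1 (V = (-1)² = 1)
L(s, r) = -288 (L(s, r) = -2*12² = -2*144 = -288)
L(61 - 90, 42) + u = -288 - 308 = -596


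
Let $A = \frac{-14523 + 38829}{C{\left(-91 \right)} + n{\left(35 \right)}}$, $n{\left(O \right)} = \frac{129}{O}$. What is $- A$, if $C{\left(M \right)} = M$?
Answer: $\frac{425355}{1528} \approx 278.37$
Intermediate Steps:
$A = - \frac{425355}{1528}$ ($A = \frac{-14523 + 38829}{-91 + \frac{129}{35}} = \frac{24306}{-91 + 129 \cdot \frac{1}{35}} = \frac{24306}{-91 + \frac{129}{35}} = \frac{24306}{- \frac{3056}{35}} = 24306 \left(- \frac{35}{3056}\right) = - \frac{425355}{1528} \approx -278.37$)
$- A = \left(-1\right) \left(- \frac{425355}{1528}\right) = \frac{425355}{1528}$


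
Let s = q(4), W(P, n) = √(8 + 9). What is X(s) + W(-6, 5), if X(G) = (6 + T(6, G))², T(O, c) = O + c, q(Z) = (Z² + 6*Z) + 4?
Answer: 3136 + √17 ≈ 3140.1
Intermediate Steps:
q(Z) = 4 + Z² + 6*Z
W(P, n) = √17
s = 44 (s = 4 + 4² + 6*4 = 4 + 16 + 24 = 44)
X(G) = (12 + G)² (X(G) = (6 + (6 + G))² = (12 + G)²)
X(s) + W(-6, 5) = (12 + 44)² + √17 = 56² + √17 = 3136 + √17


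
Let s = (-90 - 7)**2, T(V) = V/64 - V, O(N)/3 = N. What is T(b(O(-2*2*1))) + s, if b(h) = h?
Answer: 150733/16 ≈ 9420.8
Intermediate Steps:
O(N) = 3*N
T(V) = -63*V/64 (T(V) = V*(1/64) - V = V/64 - V = -63*V/64)
s = 9409 (s = (-97)**2 = 9409)
T(b(O(-2*2*1))) + s = -189*-2*2*1/64 + 9409 = -189*(-4*1)/64 + 9409 = -189*(-4)/64 + 9409 = -63/64*(-12) + 9409 = 189/16 + 9409 = 150733/16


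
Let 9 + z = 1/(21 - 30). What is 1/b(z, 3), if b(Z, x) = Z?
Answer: -9/82 ≈ -0.10976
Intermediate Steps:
z = -82/9 (z = -9 + 1/(21 - 30) = -9 + 1/(-9) = -9 - ⅑ = -82/9 ≈ -9.1111)
1/b(z, 3) = 1/(-82/9) = -9/82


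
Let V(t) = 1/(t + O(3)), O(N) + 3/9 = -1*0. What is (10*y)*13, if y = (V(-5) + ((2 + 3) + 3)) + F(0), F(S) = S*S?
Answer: 8125/8 ≈ 1015.6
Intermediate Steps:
O(N) = -⅓ (O(N) = -⅓ - 1*0 = -⅓ + 0 = -⅓)
F(S) = S²
V(t) = 1/(-⅓ + t) (V(t) = 1/(t - ⅓) = 1/(-⅓ + t))
y = 125/16 (y = (3/(-1 + 3*(-5)) + ((2 + 3) + 3)) + 0² = (3/(-1 - 15) + (5 + 3)) + 0 = (3/(-16) + 8) + 0 = (3*(-1/16) + 8) + 0 = (-3/16 + 8) + 0 = 125/16 + 0 = 125/16 ≈ 7.8125)
(10*y)*13 = (10*(125/16))*13 = (625/8)*13 = 8125/8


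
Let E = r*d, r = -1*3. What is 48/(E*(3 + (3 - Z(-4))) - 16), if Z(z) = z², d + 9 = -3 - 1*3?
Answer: -24/233 ≈ -0.10300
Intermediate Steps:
r = -3
d = -15 (d = -9 + (-3 - 1*3) = -9 + (-3 - 3) = -9 - 6 = -15)
E = 45 (E = -3*(-15) = 45)
48/(E*(3 + (3 - Z(-4))) - 16) = 48/(45*(3 + (3 - 1*(-4)²)) - 16) = 48/(45*(3 + (3 - 1*16)) - 16) = 48/(45*(3 + (3 - 16)) - 16) = 48/(45*(3 - 13) - 16) = 48/(45*(-10) - 16) = 48/(-450 - 16) = 48/(-466) = 48*(-1/466) = -24/233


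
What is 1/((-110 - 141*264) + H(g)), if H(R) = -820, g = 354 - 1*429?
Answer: -1/38154 ≈ -2.6210e-5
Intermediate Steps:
g = -75 (g = 354 - 429 = -75)
1/((-110 - 141*264) + H(g)) = 1/((-110 - 141*264) - 820) = 1/((-110 - 37224) - 820) = 1/(-37334 - 820) = 1/(-38154) = -1/38154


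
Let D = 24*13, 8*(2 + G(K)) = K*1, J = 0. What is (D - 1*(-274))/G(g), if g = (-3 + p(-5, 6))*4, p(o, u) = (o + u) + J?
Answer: -586/3 ≈ -195.33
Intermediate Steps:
p(o, u) = o + u (p(o, u) = (o + u) + 0 = o + u)
g = -8 (g = (-3 + (-5 + 6))*4 = (-3 + 1)*4 = -2*4 = -8)
G(K) = -2 + K/8 (G(K) = -2 + (K*1)/8 = -2 + K/8)
D = 312
(D - 1*(-274))/G(g) = (312 - 1*(-274))/(-2 + (⅛)*(-8)) = (312 + 274)/(-2 - 1) = 586/(-3) = 586*(-⅓) = -586/3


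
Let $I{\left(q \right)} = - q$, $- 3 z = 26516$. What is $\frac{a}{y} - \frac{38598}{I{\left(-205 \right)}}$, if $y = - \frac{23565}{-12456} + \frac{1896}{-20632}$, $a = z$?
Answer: $- \frac{20146063904638}{3951174305} \approx -5098.8$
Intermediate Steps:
$z = - \frac{26516}{3}$ ($z = \left(- \frac{1}{3}\right) 26516 = - \frac{26516}{3} \approx -8838.7$)
$a = - \frac{26516}{3} \approx -8838.7$
$y = \frac{19274021}{10708008}$ ($y = \left(-23565\right) \left(- \frac{1}{12456}\right) + 1896 \left(- \frac{1}{20632}\right) = \frac{7855}{4152} - \frac{237}{2579} = \frac{19274021}{10708008} \approx 1.8$)
$\frac{a}{y} - \frac{38598}{I{\left(-205 \right)}} = - \frac{26516}{3 \cdot \frac{19274021}{10708008}} - \frac{38598}{\left(-1\right) \left(-205\right)} = \left(- \frac{26516}{3}\right) \frac{10708008}{19274021} - \frac{38598}{205} = - \frac{94644513376}{19274021} - \frac{38598}{205} = - \frac{20146063904638}{3951174305}$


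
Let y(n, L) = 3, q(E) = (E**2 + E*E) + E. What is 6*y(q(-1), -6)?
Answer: 18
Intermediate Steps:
q(E) = E + 2*E**2 (q(E) = (E**2 + E**2) + E = 2*E**2 + E = E + 2*E**2)
6*y(q(-1), -6) = 6*3 = 18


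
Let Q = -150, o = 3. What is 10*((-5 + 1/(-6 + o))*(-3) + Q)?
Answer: -1340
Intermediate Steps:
10*((-5 + 1/(-6 + o))*(-3) + Q) = 10*((-5 + 1/(-6 + 3))*(-3) - 150) = 10*((-5 + 1/(-3))*(-3) - 150) = 10*((-5 - ⅓)*(-3) - 150) = 10*(-16/3*(-3) - 150) = 10*(16 - 150) = 10*(-134) = -1340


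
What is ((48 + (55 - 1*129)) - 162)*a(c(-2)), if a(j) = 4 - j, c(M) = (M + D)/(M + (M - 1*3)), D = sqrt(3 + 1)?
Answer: -752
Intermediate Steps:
D = 2 (D = sqrt(4) = 2)
c(M) = (2 + M)/(-3 + 2*M) (c(M) = (M + 2)/(M + (M - 1*3)) = (2 + M)/(M + (M - 3)) = (2 + M)/(M + (-3 + M)) = (2 + M)/(-3 + 2*M))
((48 + (55 - 1*129)) - 162)*a(c(-2)) = ((48 + (55 - 1*129)) - 162)*(4 - (2 - 2)/(-3 + 2*(-2))) = ((48 + (55 - 129)) - 162)*(4 - 0/(-3 - 4)) = ((48 - 74) - 162)*(4 - 0/(-7)) = (-26 - 162)*(4 - (-1)*0/7) = -188*(4 - 1*0) = -188*(4 + 0) = -188*4 = -752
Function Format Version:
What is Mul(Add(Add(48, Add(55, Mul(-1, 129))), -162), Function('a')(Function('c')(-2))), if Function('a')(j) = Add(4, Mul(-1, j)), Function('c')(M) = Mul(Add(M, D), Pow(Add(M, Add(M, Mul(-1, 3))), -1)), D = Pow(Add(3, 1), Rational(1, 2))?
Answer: -752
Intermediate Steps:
D = 2 (D = Pow(4, Rational(1, 2)) = 2)
Function('c')(M) = Mul(Pow(Add(-3, Mul(2, M)), -1), Add(2, M)) (Function('c')(M) = Mul(Add(M, 2), Pow(Add(M, Add(M, Mul(-1, 3))), -1)) = Mul(Add(2, M), Pow(Add(M, Add(M, -3)), -1)) = Mul(Add(2, M), Pow(Add(M, Add(-3, M)), -1)) = Mul(Add(2, M), Pow(Add(-3, Mul(2, M)), -1)) = Mul(Pow(Add(-3, Mul(2, M)), -1), Add(2, M)))
Mul(Add(Add(48, Add(55, Mul(-1, 129))), -162), Function('a')(Function('c')(-2))) = Mul(Add(Add(48, Add(55, Mul(-1, 129))), -162), Add(4, Mul(-1, Mul(Pow(Add(-3, Mul(2, -2)), -1), Add(2, -2))))) = Mul(Add(Add(48, Add(55, -129)), -162), Add(4, Mul(-1, Mul(Pow(Add(-3, -4), -1), 0)))) = Mul(Add(Add(48, -74), -162), Add(4, Mul(-1, Mul(Pow(-7, -1), 0)))) = Mul(Add(-26, -162), Add(4, Mul(-1, Mul(Rational(-1, 7), 0)))) = Mul(-188, Add(4, Mul(-1, 0))) = Mul(-188, Add(4, 0)) = Mul(-188, 4) = -752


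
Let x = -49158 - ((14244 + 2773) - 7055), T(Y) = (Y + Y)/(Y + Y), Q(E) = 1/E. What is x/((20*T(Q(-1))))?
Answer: -2956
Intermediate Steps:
T(Y) = 1 (T(Y) = (2*Y)/((2*Y)) = (2*Y)*(1/(2*Y)) = 1)
x = -59120 (x = -49158 - (17017 - 7055) = -49158 - 1*9962 = -49158 - 9962 = -59120)
x/((20*T(Q(-1)))) = -59120/(20*1) = -59120/20 = -59120*1/20 = -2956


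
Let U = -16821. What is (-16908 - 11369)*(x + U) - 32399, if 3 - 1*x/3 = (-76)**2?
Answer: 965344381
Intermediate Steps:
x = -17319 (x = 9 - 3*(-76)**2 = 9 - 3*5776 = 9 - 17328 = -17319)
(-16908 - 11369)*(x + U) - 32399 = (-16908 - 11369)*(-17319 - 16821) - 32399 = -28277*(-34140) - 32399 = 965376780 - 32399 = 965344381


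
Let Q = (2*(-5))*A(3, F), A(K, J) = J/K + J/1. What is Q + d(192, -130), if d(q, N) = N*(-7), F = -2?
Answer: 2810/3 ≈ 936.67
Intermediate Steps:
A(K, J) = J + J/K (A(K, J) = J/K + J*1 = J/K + J = J + J/K)
d(q, N) = -7*N
Q = 80/3 (Q = (2*(-5))*(-2 - 2/3) = -10*(-2 - 2*1/3) = -10*(-2 - 2/3) = -10*(-8/3) = 80/3 ≈ 26.667)
Q + d(192, -130) = 80/3 - 7*(-130) = 80/3 + 910 = 2810/3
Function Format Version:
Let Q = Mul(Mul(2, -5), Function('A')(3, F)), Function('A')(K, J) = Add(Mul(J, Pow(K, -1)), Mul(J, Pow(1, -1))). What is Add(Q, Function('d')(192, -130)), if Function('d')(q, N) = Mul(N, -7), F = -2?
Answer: Rational(2810, 3) ≈ 936.67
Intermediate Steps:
Function('A')(K, J) = Add(J, Mul(J, Pow(K, -1))) (Function('A')(K, J) = Add(Mul(J, Pow(K, -1)), Mul(J, 1)) = Add(Mul(J, Pow(K, -1)), J) = Add(J, Mul(J, Pow(K, -1))))
Function('d')(q, N) = Mul(-7, N)
Q = Rational(80, 3) (Q = Mul(Mul(2, -5), Add(-2, Mul(-2, Pow(3, -1)))) = Mul(-10, Add(-2, Mul(-2, Rational(1, 3)))) = Mul(-10, Add(-2, Rational(-2, 3))) = Mul(-10, Rational(-8, 3)) = Rational(80, 3) ≈ 26.667)
Add(Q, Function('d')(192, -130)) = Add(Rational(80, 3), Mul(-7, -130)) = Add(Rational(80, 3), 910) = Rational(2810, 3)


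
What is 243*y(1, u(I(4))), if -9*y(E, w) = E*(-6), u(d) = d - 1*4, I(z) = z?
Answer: 162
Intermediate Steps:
u(d) = -4 + d (u(d) = d - 4 = -4 + d)
y(E, w) = 2*E/3 (y(E, w) = -E*(-6)/9 = -(-2)*E/3 = 2*E/3)
243*y(1, u(I(4))) = 243*((⅔)*1) = 243*(⅔) = 162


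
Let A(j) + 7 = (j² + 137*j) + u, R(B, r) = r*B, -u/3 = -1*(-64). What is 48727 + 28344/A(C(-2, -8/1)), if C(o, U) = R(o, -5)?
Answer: 61960361/1271 ≈ 48749.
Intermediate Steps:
u = -192 (u = -(-3)*(-64) = -3*64 = -192)
R(B, r) = B*r
C(o, U) = -5*o (C(o, U) = o*(-5) = -5*o)
A(j) = -199 + j² + 137*j (A(j) = -7 + ((j² + 137*j) - 192) = -7 + (-192 + j² + 137*j) = -199 + j² + 137*j)
48727 + 28344/A(C(-2, -8/1)) = 48727 + 28344/(-199 + (-5*(-2))² + 137*(-5*(-2))) = 48727 + 28344/(-199 + 10² + 137*10) = 48727 + 28344/(-199 + 100 + 1370) = 48727 + 28344/1271 = 61960361/1271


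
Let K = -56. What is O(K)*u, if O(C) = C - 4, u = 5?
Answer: -300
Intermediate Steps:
O(C) = -4 + C
O(K)*u = (-4 - 56)*5 = -60*5 = -300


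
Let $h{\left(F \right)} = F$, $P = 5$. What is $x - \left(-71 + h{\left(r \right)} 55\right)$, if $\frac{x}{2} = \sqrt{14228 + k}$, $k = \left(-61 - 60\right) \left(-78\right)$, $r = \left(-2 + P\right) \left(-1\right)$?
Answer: $236 + 2 \sqrt{23666} \approx 543.67$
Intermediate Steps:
$r = -3$ ($r = \left(-2 + 5\right) \left(-1\right) = 3 \left(-1\right) = -3$)
$k = 9438$ ($k = \left(-121\right) \left(-78\right) = 9438$)
$x = 2 \sqrt{23666}$ ($x = 2 \sqrt{14228 + 9438} = 2 \sqrt{23666} \approx 307.68$)
$x - \left(-71 + h{\left(r \right)} 55\right) = 2 \sqrt{23666} - \left(-71 - 165\right) = 2 \sqrt{23666} - -236 = 2 \sqrt{23666} + 236 = 236 + 2 \sqrt{23666}$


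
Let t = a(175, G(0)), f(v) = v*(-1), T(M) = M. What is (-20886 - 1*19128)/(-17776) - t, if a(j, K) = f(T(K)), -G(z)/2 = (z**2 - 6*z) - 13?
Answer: 251095/8888 ≈ 28.251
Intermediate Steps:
G(z) = 26 - 2*z**2 + 12*z (G(z) = -2*((z**2 - 6*z) - 13) = -2*(-13 + z**2 - 6*z) = 26 - 2*z**2 + 12*z)
f(v) = -v
a(j, K) = -K
t = -26 (t = -(26 - 2*0**2 + 12*0) = -(26 - 2*0 + 0) = -(26 + 0 + 0) = -1*26 = -26)
(-20886 - 1*19128)/(-17776) - t = (-20886 - 1*19128)/(-17776) - 1*(-26) = (-20886 - 19128)*(-1/17776) + 26 = -40014*(-1/17776) + 26 = 20007/8888 + 26 = 251095/8888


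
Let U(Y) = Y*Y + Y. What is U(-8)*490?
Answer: 27440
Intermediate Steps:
U(Y) = Y + Y² (U(Y) = Y² + Y = Y + Y²)
U(-8)*490 = -8*(1 - 8)*490 = -8*(-7)*490 = 56*490 = 27440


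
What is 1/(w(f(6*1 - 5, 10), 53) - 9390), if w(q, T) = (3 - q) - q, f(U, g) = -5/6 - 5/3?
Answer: -1/9382 ≈ -0.00010659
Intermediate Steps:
f(U, g) = -5/2 (f(U, g) = -5*⅙ - 5*⅓ = -⅚ - 5/3 = -5/2)
w(q, T) = 3 - 2*q
1/(w(f(6*1 - 5, 10), 53) - 9390) = 1/((3 - 2*(-5/2)) - 9390) = 1/((3 + 5) - 9390) = 1/(8 - 9390) = 1/(-9382) = -1/9382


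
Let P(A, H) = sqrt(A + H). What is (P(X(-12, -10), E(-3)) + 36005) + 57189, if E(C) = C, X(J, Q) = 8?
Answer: 93194 + sqrt(5) ≈ 93196.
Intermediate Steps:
(P(X(-12, -10), E(-3)) + 36005) + 57189 = (sqrt(8 - 3) + 36005) + 57189 = (sqrt(5) + 36005) + 57189 = (36005 + sqrt(5)) + 57189 = 93194 + sqrt(5)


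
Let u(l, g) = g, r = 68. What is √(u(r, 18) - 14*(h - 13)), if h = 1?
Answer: √186 ≈ 13.638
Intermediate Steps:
√(u(r, 18) - 14*(h - 13)) = √(18 - 14*(1 - 13)) = √(18 - 14*(-12)) = √(18 + 168) = √186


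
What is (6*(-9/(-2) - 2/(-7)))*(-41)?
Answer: -8241/7 ≈ -1177.3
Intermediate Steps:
(6*(-9/(-2) - 2/(-7)))*(-41) = (6*(-9*(-½) - 2*(-⅐)))*(-41) = (6*(9/2 + 2/7))*(-41) = (6*(67/14))*(-41) = (201/7)*(-41) = -8241/7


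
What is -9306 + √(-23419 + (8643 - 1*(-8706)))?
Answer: -9306 + I*√6070 ≈ -9306.0 + 77.91*I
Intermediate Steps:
-9306 + √(-23419 + (8643 - 1*(-8706))) = -9306 + √(-23419 + (8643 + 8706)) = -9306 + √(-23419 + 17349) = -9306 + √(-6070) = -9306 + I*√6070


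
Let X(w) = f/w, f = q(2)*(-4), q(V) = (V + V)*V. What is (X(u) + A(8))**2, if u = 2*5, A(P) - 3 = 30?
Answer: 22201/25 ≈ 888.04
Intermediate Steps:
q(V) = 2*V**2 (q(V) = (2*V)*V = 2*V**2)
A(P) = 33 (A(P) = 3 + 30 = 33)
f = -32 (f = (2*2**2)*(-4) = (2*4)*(-4) = 8*(-4) = -32)
u = 10
X(w) = -32/w
(X(u) + A(8))**2 = (-32/10 + 33)**2 = (-32*1/10 + 33)**2 = (-16/5 + 33)**2 = (149/5)**2 = 22201/25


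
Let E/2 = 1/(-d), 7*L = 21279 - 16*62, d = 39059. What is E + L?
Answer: 792389919/273413 ≈ 2898.1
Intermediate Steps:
L = 20287/7 (L = (21279 - 16*62)/7 = (21279 - 992)/7 = (⅐)*20287 = 20287/7 ≈ 2898.1)
E = -2/39059 (E = 2/((-1*39059)) = 2/(-39059) = 2*(-1/39059) = -2/39059 ≈ -5.1205e-5)
E + L = -2/39059 + 20287/7 = 792389919/273413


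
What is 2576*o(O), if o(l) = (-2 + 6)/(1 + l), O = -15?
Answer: -736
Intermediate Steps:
o(l) = 4/(1 + l)
2576*o(O) = 2576*(4/(1 - 15)) = 2576*(4/(-14)) = 2576*(4*(-1/14)) = 2576*(-2/7) = -736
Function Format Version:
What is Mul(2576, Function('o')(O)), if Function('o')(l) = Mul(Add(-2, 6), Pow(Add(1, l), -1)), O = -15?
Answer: -736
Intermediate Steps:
Function('o')(l) = Mul(4, Pow(Add(1, l), -1))
Mul(2576, Function('o')(O)) = Mul(2576, Mul(4, Pow(Add(1, -15), -1))) = Mul(2576, Mul(4, Pow(-14, -1))) = Mul(2576, Mul(4, Rational(-1, 14))) = Mul(2576, Rational(-2, 7)) = -736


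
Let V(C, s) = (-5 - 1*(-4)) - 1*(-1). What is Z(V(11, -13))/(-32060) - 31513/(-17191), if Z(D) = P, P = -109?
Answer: 1012180599/551143460 ≈ 1.8365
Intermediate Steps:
V(C, s) = 0 (V(C, s) = (-5 + 4) + 1 = -1 + 1 = 0)
Z(D) = -109
Z(V(11, -13))/(-32060) - 31513/(-17191) = -109/(-32060) - 31513/(-17191) = -109*(-1/32060) - 31513*(-1/17191) = 109/32060 + 31513/17191 = 1012180599/551143460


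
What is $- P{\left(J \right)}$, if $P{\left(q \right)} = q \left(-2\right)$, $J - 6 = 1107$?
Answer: $2226$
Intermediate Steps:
$J = 1113$ ($J = 6 + 1107 = 1113$)
$P{\left(q \right)} = - 2 q$
$- P{\left(J \right)} = - \left(-2\right) 1113 = \left(-1\right) \left(-2226\right) = 2226$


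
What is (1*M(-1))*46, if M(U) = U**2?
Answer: 46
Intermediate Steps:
(1*M(-1))*46 = (1*(-1)**2)*46 = (1*1)*46 = 1*46 = 46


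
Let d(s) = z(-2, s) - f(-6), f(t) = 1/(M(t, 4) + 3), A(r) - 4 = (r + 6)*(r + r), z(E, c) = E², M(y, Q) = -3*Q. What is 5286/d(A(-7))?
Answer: 47574/37 ≈ 1285.8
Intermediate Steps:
A(r) = 4 + 2*r*(6 + r) (A(r) = 4 + (r + 6)*(r + r) = 4 + (6 + r)*(2*r) = 4 + 2*r*(6 + r))
f(t) = -⅑ (f(t) = 1/(-3*4 + 3) = 1/(-12 + 3) = 1/(-9) = -⅑)
d(s) = 37/9 (d(s) = (-2)² - 1*(-⅑) = 4 + ⅑ = 37/9)
5286/d(A(-7)) = 5286/(37/9) = 5286*(9/37) = 47574/37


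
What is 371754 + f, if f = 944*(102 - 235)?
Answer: 246202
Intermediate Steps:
f = -125552 (f = 944*(-133) = -125552)
371754 + f = 371754 - 125552 = 246202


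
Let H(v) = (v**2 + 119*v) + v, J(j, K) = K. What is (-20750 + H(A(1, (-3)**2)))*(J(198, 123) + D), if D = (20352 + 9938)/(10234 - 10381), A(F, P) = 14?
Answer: 230432666/147 ≈ 1.5676e+6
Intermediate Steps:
D = -30290/147 (D = 30290/(-147) = 30290*(-1/147) = -30290/147 ≈ -206.05)
H(v) = v**2 + 120*v
(-20750 + H(A(1, (-3)**2)))*(J(198, 123) + D) = (-20750 + 14*(120 + 14))*(123 - 30290/147) = (-20750 + 14*134)*(-12209/147) = (-20750 + 1876)*(-12209/147) = -18874*(-12209/147) = 230432666/147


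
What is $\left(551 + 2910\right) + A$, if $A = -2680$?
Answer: $781$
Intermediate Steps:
$\left(551 + 2910\right) + A = \left(551 + 2910\right) - 2680 = 3461 - 2680 = 781$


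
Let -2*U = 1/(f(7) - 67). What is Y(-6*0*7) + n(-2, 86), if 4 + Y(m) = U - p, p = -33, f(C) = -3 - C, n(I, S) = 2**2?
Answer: 5083/154 ≈ 33.006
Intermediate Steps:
n(I, S) = 4
U = 1/154 (U = -1/(2*((-3 - 1*7) - 67)) = -1/(2*((-3 - 7) - 67)) = -1/(2*(-10 - 67)) = -1/2/(-77) = -1/2*(-1/77) = 1/154 ≈ 0.0064935)
Y(m) = 4467/154 (Y(m) = -4 + (1/154 - 1*(-33)) = -4 + (1/154 + 33) = -4 + 5083/154 = 4467/154)
Y(-6*0*7) + n(-2, 86) = 4467/154 + 4 = 5083/154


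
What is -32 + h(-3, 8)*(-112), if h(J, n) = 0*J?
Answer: -32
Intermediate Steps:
h(J, n) = 0
-32 + h(-3, 8)*(-112) = -32 + 0*(-112) = -32 + 0 = -32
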